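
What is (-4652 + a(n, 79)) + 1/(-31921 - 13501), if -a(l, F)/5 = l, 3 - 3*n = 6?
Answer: -211076035/45422 ≈ -4647.0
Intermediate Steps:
n = -1 (n = 1 - 1/3*6 = 1 - 2 = -1)
a(l, F) = -5*l
(-4652 + a(n, 79)) + 1/(-31921 - 13501) = (-4652 - 5*(-1)) + 1/(-31921 - 13501) = (-4652 + 5) + 1/(-45422) = -4647 - 1/45422 = -211076035/45422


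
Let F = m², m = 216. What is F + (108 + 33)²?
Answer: 66537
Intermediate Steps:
F = 46656 (F = 216² = 46656)
F + (108 + 33)² = 46656 + (108 + 33)² = 46656 + 141² = 46656 + 19881 = 66537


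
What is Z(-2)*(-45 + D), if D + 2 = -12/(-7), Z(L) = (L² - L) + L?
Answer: -1268/7 ≈ -181.14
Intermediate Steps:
Z(L) = L²
D = -2/7 (D = -2 - 12/(-7) = -2 - 12*(-⅐) = -2 + 12/7 = -2/7 ≈ -0.28571)
Z(-2)*(-45 + D) = (-2)²*(-45 - 2/7) = 4*(-317/7) = -1268/7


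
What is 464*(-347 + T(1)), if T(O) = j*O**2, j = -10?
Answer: -165648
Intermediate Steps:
T(O) = -10*O**2
464*(-347 + T(1)) = 464*(-347 - 10*1**2) = 464*(-347 - 10*1) = 464*(-347 - 10) = 464*(-357) = -165648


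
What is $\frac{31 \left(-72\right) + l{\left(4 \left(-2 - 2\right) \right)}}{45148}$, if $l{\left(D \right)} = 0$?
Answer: $- \frac{558}{11287} \approx -0.049437$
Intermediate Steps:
$\frac{31 \left(-72\right) + l{\left(4 \left(-2 - 2\right) \right)}}{45148} = \frac{31 \left(-72\right) + 0}{45148} = \left(-2232 + 0\right) \frac{1}{45148} = \left(-2232\right) \frac{1}{45148} = - \frac{558}{11287}$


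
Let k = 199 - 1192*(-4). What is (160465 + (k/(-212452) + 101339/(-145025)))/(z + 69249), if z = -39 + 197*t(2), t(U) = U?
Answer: 4944041003842097/2144558493885200 ≈ 2.3054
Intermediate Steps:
k = 4967 (k = 199 - 149*(-32) = 199 + 4768 = 4967)
z = 355 (z = -39 + 197*2 = -39 + 394 = 355)
(160465 + (k/(-212452) + 101339/(-145025)))/(z + 69249) = (160465 + (4967/(-212452) + 101339/(-145025)))/(355 + 69249) = (160465 + (4967*(-1/212452) + 101339*(-1/145025)))/69604 = (160465 + (-4967/212452 - 101339/145025))*(1/69604) = (160465 - 22250012403/30810851300)*(1/69604) = (4944041003842097/30810851300)*(1/69604) = 4944041003842097/2144558493885200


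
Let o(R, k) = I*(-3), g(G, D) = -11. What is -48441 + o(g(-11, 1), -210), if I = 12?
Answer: -48477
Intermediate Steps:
o(R, k) = -36 (o(R, k) = 12*(-3) = -36)
-48441 + o(g(-11, 1), -210) = -48441 - 36 = -48477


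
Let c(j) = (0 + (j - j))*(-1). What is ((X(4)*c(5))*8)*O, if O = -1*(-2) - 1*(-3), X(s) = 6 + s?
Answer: 0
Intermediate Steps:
c(j) = 0 (c(j) = (0 + 0)*(-1) = 0*(-1) = 0)
O = 5 (O = 2 + 3 = 5)
((X(4)*c(5))*8)*O = (((6 + 4)*0)*8)*5 = ((10*0)*8)*5 = (0*8)*5 = 0*5 = 0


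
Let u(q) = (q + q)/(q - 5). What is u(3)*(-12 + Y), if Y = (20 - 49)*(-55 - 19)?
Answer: -6402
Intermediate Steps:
u(q) = 2*q/(-5 + q) (u(q) = (2*q)/(-5 + q) = 2*q/(-5 + q))
Y = 2146 (Y = -29*(-74) = 2146)
u(3)*(-12 + Y) = (2*3/(-5 + 3))*(-12 + 2146) = (2*3/(-2))*2134 = (2*3*(-1/2))*2134 = -3*2134 = -6402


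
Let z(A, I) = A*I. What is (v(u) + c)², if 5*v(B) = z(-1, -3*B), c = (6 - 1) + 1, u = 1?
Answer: 1089/25 ≈ 43.560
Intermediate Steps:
c = 6 (c = 5 + 1 = 6)
v(B) = 3*B/5 (v(B) = (-(-3)*B)/5 = (3*B)/5 = 3*B/5)
(v(u) + c)² = ((⅗)*1 + 6)² = (⅗ + 6)² = (33/5)² = 1089/25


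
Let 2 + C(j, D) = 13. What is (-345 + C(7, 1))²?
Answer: 111556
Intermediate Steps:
C(j, D) = 11 (C(j, D) = -2 + 13 = 11)
(-345 + C(7, 1))² = (-345 + 11)² = (-334)² = 111556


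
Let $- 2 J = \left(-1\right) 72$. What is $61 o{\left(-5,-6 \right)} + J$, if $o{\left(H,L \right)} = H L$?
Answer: $1866$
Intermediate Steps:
$J = 36$ ($J = - \frac{\left(-1\right) 72}{2} = \left(- \frac{1}{2}\right) \left(-72\right) = 36$)
$61 o{\left(-5,-6 \right)} + J = 61 \left(\left(-5\right) \left(-6\right)\right) + 36 = 61 \cdot 30 + 36 = 1830 + 36 = 1866$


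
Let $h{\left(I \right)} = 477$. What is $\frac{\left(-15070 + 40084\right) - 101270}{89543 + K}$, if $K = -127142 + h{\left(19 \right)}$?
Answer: $\frac{38128}{18561} \approx 2.0542$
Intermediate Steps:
$K = -126665$ ($K = -127142 + 477 = -126665$)
$\frac{\left(-15070 + 40084\right) - 101270}{89543 + K} = \frac{\left(-15070 + 40084\right) - 101270}{89543 - 126665} = \frac{25014 - 101270}{-37122} = \left(-76256\right) \left(- \frac{1}{37122}\right) = \frac{38128}{18561}$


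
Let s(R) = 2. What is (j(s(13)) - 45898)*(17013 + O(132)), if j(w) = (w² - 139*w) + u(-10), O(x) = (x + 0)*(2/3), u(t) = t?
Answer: -789758382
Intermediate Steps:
O(x) = 2*x/3 (O(x) = x*(2*(⅓)) = x*(⅔) = 2*x/3)
j(w) = -10 + w² - 139*w (j(w) = (w² - 139*w) - 10 = -10 + w² - 139*w)
(j(s(13)) - 45898)*(17013 + O(132)) = ((-10 + 2² - 139*2) - 45898)*(17013 + (⅔)*132) = ((-10 + 4 - 278) - 45898)*(17013 + 88) = (-284 - 45898)*17101 = -46182*17101 = -789758382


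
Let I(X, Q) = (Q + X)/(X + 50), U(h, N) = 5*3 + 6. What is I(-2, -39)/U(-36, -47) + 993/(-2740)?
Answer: -278321/690480 ≈ -0.40308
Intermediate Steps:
U(h, N) = 21 (U(h, N) = 15 + 6 = 21)
I(X, Q) = (Q + X)/(50 + X)
I(-2, -39)/U(-36, -47) + 993/(-2740) = ((-39 - 2)/(50 - 2))/21 + 993/(-2740) = (-41/48)*(1/21) + 993*(-1/2740) = ((1/48)*(-41))*(1/21) - 993/2740 = -41/48*1/21 - 993/2740 = -41/1008 - 993/2740 = -278321/690480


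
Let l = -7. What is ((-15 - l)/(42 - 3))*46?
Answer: -368/39 ≈ -9.4359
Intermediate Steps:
((-15 - l)/(42 - 3))*46 = ((-15 - 1*(-7))/(42 - 3))*46 = ((-15 + 7)/39)*46 = -8*1/39*46 = -8/39*46 = -368/39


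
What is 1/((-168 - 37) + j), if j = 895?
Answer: 1/690 ≈ 0.0014493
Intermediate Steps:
1/((-168 - 37) + j) = 1/((-168 - 37) + 895) = 1/(-205 + 895) = 1/690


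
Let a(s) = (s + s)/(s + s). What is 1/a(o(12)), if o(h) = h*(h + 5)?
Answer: 1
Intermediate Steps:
o(h) = h*(5 + h)
a(s) = 1 (a(s) = (2*s)/((2*s)) = (2*s)*(1/(2*s)) = 1)
1/a(o(12)) = 1/1 = 1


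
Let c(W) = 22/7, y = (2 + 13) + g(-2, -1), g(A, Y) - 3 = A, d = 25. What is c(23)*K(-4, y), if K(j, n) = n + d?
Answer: 902/7 ≈ 128.86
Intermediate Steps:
g(A, Y) = 3 + A
y = 16 (y = (2 + 13) + (3 - 2) = 15 + 1 = 16)
K(j, n) = 25 + n (K(j, n) = n + 25 = 25 + n)
c(W) = 22/7 (c(W) = 22*(⅐) = 22/7)
c(23)*K(-4, y) = 22*(25 + 16)/7 = (22/7)*41 = 902/7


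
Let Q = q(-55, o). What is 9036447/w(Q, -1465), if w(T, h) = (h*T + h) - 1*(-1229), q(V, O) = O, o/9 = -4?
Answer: 9036447/52504 ≈ 172.11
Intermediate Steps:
o = -36 (o = 9*(-4) = -36)
Q = -36
w(T, h) = 1229 + h + T*h (w(T, h) = (T*h + h) + 1229 = (h + T*h) + 1229 = 1229 + h + T*h)
9036447/w(Q, -1465) = 9036447/(1229 - 1465 - 36*(-1465)) = 9036447/(1229 - 1465 + 52740) = 9036447/52504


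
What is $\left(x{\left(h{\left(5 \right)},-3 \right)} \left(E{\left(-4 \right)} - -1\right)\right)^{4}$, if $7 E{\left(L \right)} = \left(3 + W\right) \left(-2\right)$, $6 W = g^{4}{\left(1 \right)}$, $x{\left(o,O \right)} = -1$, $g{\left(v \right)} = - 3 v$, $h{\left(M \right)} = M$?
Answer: $\frac{456976}{2401} \approx 190.33$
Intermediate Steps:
$W = \frac{27}{2}$ ($W = \frac{\left(\left(-3\right) 1\right)^{4}}{6} = \frac{\left(-3\right)^{4}}{6} = \frac{1}{6} \cdot 81 = \frac{27}{2} \approx 13.5$)
$E{\left(L \right)} = - \frac{33}{7}$ ($E{\left(L \right)} = \frac{\left(3 + \frac{27}{2}\right) \left(-2\right)}{7} = \frac{\frac{33}{2} \left(-2\right)}{7} = \frac{1}{7} \left(-33\right) = - \frac{33}{7}$)
$\left(x{\left(h{\left(5 \right)},-3 \right)} \left(E{\left(-4 \right)} - -1\right)\right)^{4} = \left(- (- \frac{33}{7} - -1)\right)^{4} = \left(- (- \frac{33}{7} + 1)\right)^{4} = \left(\left(-1\right) \left(- \frac{26}{7}\right)\right)^{4} = \left(\frac{26}{7}\right)^{4} = \frac{456976}{2401}$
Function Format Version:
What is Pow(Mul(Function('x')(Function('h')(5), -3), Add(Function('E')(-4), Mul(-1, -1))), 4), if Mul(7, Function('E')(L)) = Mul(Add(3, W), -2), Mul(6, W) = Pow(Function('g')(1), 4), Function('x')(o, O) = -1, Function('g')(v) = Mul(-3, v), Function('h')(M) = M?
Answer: Rational(456976, 2401) ≈ 190.33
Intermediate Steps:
W = Rational(27, 2) (W = Mul(Rational(1, 6), Pow(Mul(-3, 1), 4)) = Mul(Rational(1, 6), Pow(-3, 4)) = Mul(Rational(1, 6), 81) = Rational(27, 2) ≈ 13.500)
Function('E')(L) = Rational(-33, 7) (Function('E')(L) = Mul(Rational(1, 7), Mul(Add(3, Rational(27, 2)), -2)) = Mul(Rational(1, 7), Mul(Rational(33, 2), -2)) = Mul(Rational(1, 7), -33) = Rational(-33, 7))
Pow(Mul(Function('x')(Function('h')(5), -3), Add(Function('E')(-4), Mul(-1, -1))), 4) = Pow(Mul(-1, Add(Rational(-33, 7), Mul(-1, -1))), 4) = Pow(Mul(-1, Add(Rational(-33, 7), 1)), 4) = Pow(Mul(-1, Rational(-26, 7)), 4) = Pow(Rational(26, 7), 4) = Rational(456976, 2401)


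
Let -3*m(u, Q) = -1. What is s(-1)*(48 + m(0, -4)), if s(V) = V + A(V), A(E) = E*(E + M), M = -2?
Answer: 290/3 ≈ 96.667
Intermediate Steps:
A(E) = E*(-2 + E) (A(E) = E*(E - 2) = E*(-2 + E))
m(u, Q) = ⅓ (m(u, Q) = -⅓*(-1) = ⅓)
s(V) = V + V*(-2 + V)
s(-1)*(48 + m(0, -4)) = (-(-1 - 1))*(48 + ⅓) = -1*(-2)*(145/3) = 2*(145/3) = 290/3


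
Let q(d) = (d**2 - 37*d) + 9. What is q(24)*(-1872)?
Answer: 567216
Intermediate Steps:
q(d) = 9 + d**2 - 37*d
q(24)*(-1872) = (9 + 24**2 - 37*24)*(-1872) = (9 + 576 - 888)*(-1872) = -303*(-1872) = 567216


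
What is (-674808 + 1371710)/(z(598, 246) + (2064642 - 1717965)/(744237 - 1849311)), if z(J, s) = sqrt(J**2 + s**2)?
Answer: 5566726339836/10646217436031 + 35489199129264*sqrt(104530)/10646217436031 ≈ 1078.3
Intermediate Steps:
(-674808 + 1371710)/(z(598, 246) + (2064642 - 1717965)/(744237 - 1849311)) = (-674808 + 1371710)/(sqrt(598**2 + 246**2) + (2064642 - 1717965)/(744237 - 1849311)) = 696902/(sqrt(357604 + 60516) + 346677/(-1105074)) = 696902/(sqrt(418120) + 346677*(-1/1105074)) = 696902/(2*sqrt(104530) - 1583/5046) = 696902/(-1583/5046 + 2*sqrt(104530))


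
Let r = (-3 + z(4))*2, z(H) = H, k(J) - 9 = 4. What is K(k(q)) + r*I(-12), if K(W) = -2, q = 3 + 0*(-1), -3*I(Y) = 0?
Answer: -2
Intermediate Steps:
I(Y) = 0 (I(Y) = -⅓*0 = 0)
q = 3 (q = 3 + 0 = 3)
k(J) = 13 (k(J) = 9 + 4 = 13)
r = 2 (r = (-3 + 4)*2 = 1*2 = 2)
K(k(q)) + r*I(-12) = -2 + 2*0 = -2 + 0 = -2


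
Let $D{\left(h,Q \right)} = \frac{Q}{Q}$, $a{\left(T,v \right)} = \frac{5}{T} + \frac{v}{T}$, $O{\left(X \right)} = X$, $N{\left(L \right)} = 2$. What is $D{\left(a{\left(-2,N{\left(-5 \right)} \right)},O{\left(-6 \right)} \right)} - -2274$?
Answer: $2275$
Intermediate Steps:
$D{\left(h,Q \right)} = 1$
$D{\left(a{\left(-2,N{\left(-5 \right)} \right)},O{\left(-6 \right)} \right)} - -2274 = 1 - -2274 = 1 + 2274 = 2275$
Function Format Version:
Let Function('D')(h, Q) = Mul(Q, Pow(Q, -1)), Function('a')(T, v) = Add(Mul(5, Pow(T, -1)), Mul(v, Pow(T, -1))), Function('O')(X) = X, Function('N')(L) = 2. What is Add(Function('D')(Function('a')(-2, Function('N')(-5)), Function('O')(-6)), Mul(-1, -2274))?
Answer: 2275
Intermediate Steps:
Function('D')(h, Q) = 1
Add(Function('D')(Function('a')(-2, Function('N')(-5)), Function('O')(-6)), Mul(-1, -2274)) = Add(1, Mul(-1, -2274)) = Add(1, 2274) = 2275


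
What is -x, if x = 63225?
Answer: -63225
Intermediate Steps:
-x = -1*63225 = -63225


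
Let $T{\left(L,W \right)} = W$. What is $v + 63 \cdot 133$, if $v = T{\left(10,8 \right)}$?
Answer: $8387$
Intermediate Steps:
$v = 8$
$v + 63 \cdot 133 = 8 + 63 \cdot 133 = 8 + 8379 = 8387$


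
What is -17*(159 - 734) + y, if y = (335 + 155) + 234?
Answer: 10499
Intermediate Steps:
y = 724 (y = 490 + 234 = 724)
-17*(159 - 734) + y = -17*(159 - 734) + 724 = -17*(-575) + 724 = 9775 + 724 = 10499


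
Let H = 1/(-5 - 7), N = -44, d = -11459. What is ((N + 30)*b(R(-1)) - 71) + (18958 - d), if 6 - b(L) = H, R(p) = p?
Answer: 181565/6 ≈ 30261.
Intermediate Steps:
H = -1/12 (H = 1/(-12) = -1/12 ≈ -0.083333)
b(L) = 73/12 (b(L) = 6 - 1*(-1/12) = 6 + 1/12 = 73/12)
((N + 30)*b(R(-1)) - 71) + (18958 - d) = ((-44 + 30)*(73/12) - 71) + (18958 - 1*(-11459)) = (-14*73/12 - 71) + (18958 + 11459) = (-511/6 - 71) + 30417 = -937/6 + 30417 = 181565/6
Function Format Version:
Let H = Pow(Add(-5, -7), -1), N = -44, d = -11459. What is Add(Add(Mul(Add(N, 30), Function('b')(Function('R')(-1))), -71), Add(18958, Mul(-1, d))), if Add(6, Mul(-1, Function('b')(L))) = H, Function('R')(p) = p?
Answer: Rational(181565, 6) ≈ 30261.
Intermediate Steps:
H = Rational(-1, 12) (H = Pow(-12, -1) = Rational(-1, 12) ≈ -0.083333)
Function('b')(L) = Rational(73, 12) (Function('b')(L) = Add(6, Mul(-1, Rational(-1, 12))) = Add(6, Rational(1, 12)) = Rational(73, 12))
Add(Add(Mul(Add(N, 30), Function('b')(Function('R')(-1))), -71), Add(18958, Mul(-1, d))) = Add(Add(Mul(Add(-44, 30), Rational(73, 12)), -71), Add(18958, Mul(-1, -11459))) = Add(Add(Mul(-14, Rational(73, 12)), -71), Add(18958, 11459)) = Add(Add(Rational(-511, 6), -71), 30417) = Add(Rational(-937, 6), 30417) = Rational(181565, 6)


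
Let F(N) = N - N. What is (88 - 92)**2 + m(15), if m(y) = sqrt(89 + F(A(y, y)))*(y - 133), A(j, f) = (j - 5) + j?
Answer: 16 - 118*sqrt(89) ≈ -1097.2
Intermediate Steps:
A(j, f) = -5 + 2*j (A(j, f) = (-5 + j) + j = -5 + 2*j)
F(N) = 0
m(y) = sqrt(89)*(-133 + y) (m(y) = sqrt(89 + 0)*(y - 133) = sqrt(89)*(-133 + y))
(88 - 92)**2 + m(15) = (88 - 92)**2 + sqrt(89)*(-133 + 15) = (-4)**2 + sqrt(89)*(-118) = 16 - 118*sqrt(89)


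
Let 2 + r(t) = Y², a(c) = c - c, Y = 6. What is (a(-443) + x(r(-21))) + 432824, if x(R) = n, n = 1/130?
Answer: 56267121/130 ≈ 4.3282e+5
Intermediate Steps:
a(c) = 0
r(t) = 34 (r(t) = -2 + 6² = -2 + 36 = 34)
n = 1/130 ≈ 0.0076923
x(R) = 1/130
(a(-443) + x(r(-21))) + 432824 = (0 + 1/130) + 432824 = 1/130 + 432824 = 56267121/130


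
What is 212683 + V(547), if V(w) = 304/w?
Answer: 116337905/547 ≈ 2.1268e+5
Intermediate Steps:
212683 + V(547) = 212683 + 304/547 = 116337905/547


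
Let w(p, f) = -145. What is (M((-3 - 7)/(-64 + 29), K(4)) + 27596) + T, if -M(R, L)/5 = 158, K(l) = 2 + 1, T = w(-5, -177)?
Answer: 26661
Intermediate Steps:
T = -145
K(l) = 3
M(R, L) = -790 (M(R, L) = -5*158 = -790)
(M((-3 - 7)/(-64 + 29), K(4)) + 27596) + T = (-790 + 27596) - 145 = 26806 - 145 = 26661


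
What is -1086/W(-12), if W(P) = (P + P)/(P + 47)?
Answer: 6335/4 ≈ 1583.8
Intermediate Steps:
W(P) = 2*P/(47 + P) (W(P) = (2*P)/(47 + P) = 2*P/(47 + P))
-1086/W(-12) = -1086/(2*(-12)/(47 - 12)) = -1086/(2*(-12)/35) = -1086/(2*(-12)*(1/35)) = -1086/(-24/35) = -1086*(-35/24) = 6335/4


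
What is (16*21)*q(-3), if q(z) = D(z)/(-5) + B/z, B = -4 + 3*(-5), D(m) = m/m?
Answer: 10304/5 ≈ 2060.8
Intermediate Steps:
D(m) = 1
B = -19 (B = -4 - 15 = -19)
q(z) = -⅕ - 19/z (q(z) = 1/(-5) - 19/z = 1*(-⅕) - 19/z = -⅕ - 19/z)
(16*21)*q(-3) = (16*21)*((⅕)*(-95 - 1*(-3))/(-3)) = 336*((⅕)*(-⅓)*(-95 + 3)) = 336*((⅕)*(-⅓)*(-92)) = 336*(92/15) = 10304/5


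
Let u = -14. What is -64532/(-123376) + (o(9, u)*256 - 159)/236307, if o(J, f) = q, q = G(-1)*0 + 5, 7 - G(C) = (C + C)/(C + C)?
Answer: 3846916955/7288653108 ≈ 0.52779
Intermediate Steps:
G(C) = 6 (G(C) = 7 - (C + C)/(C + C) = 7 - 2*C/(2*C) = 7 - 2*C*1/(2*C) = 7 - 1*1 = 7 - 1 = 6)
q = 5 (q = 6*0 + 5 = 0 + 5 = 5)
o(J, f) = 5
-64532/(-123376) + (o(9, u)*256 - 159)/236307 = -64532/(-123376) + (5*256 - 159)/236307 = -64532*(-1/123376) + (1280 - 159)*(1/236307) = 16133/30844 + 1121*(1/236307) = 16133/30844 + 1121/236307 = 3846916955/7288653108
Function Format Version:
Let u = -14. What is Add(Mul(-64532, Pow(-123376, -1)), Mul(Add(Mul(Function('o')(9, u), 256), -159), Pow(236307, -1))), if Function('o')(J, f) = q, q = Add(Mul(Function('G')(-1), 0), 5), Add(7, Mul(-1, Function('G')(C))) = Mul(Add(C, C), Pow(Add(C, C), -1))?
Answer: Rational(3846916955, 7288653108) ≈ 0.52779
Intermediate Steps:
Function('G')(C) = 6 (Function('G')(C) = Add(7, Mul(-1, Mul(Add(C, C), Pow(Add(C, C), -1)))) = Add(7, Mul(-1, Mul(Mul(2, C), Pow(Mul(2, C), -1)))) = Add(7, Mul(-1, Mul(Mul(2, C), Mul(Rational(1, 2), Pow(C, -1))))) = Add(7, Mul(-1, 1)) = Add(7, -1) = 6)
q = 5 (q = Add(Mul(6, 0), 5) = Add(0, 5) = 5)
Function('o')(J, f) = 5
Add(Mul(-64532, Pow(-123376, -1)), Mul(Add(Mul(Function('o')(9, u), 256), -159), Pow(236307, -1))) = Add(Mul(-64532, Pow(-123376, -1)), Mul(Add(Mul(5, 256), -159), Pow(236307, -1))) = Add(Mul(-64532, Rational(-1, 123376)), Mul(Add(1280, -159), Rational(1, 236307))) = Add(Rational(16133, 30844), Mul(1121, Rational(1, 236307))) = Add(Rational(16133, 30844), Rational(1121, 236307)) = Rational(3846916955, 7288653108)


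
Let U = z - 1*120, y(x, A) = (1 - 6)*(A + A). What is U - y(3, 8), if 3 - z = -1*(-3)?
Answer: -40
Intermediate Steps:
z = 0 (z = 3 - (-1)*(-3) = 3 - 1*3 = 3 - 3 = 0)
y(x, A) = -10*A
U = -120 (U = 0 - 1*120 = 0 - 120 = -120)
U - y(3, 8) = -120 - (-10)*8 = -120 - 1*(-80) = -120 + 80 = -40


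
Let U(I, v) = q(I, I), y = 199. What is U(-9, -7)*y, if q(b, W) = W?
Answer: -1791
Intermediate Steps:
U(I, v) = I
U(-9, -7)*y = -9*199 = -1791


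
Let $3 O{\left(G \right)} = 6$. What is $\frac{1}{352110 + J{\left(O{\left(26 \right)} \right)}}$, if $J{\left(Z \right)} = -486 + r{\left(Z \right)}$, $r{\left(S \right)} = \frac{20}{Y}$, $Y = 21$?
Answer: $\frac{21}{7384124} \approx 2.8439 \cdot 10^{-6}$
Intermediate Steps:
$r{\left(S \right)} = \frac{20}{21}$
$O{\left(G \right)} = 2$ ($O{\left(G \right)} = \frac{1}{3} \cdot 6 = 2$)
$J{\left(Z \right)} = - \frac{10186}{21}$ ($J{\left(Z \right)} = -486 + \frac{20}{21} = - \frac{10186}{21}$)
$\frac{1}{352110 + J{\left(O{\left(26 \right)} \right)}} = \frac{1}{352110 - \frac{10186}{21}} = \frac{1}{\frac{7384124}{21}} = \frac{21}{7384124}$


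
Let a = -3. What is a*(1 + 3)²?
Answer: -48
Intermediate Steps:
a*(1 + 3)² = -3*(1 + 3)² = -3*4² = -3*16 = -48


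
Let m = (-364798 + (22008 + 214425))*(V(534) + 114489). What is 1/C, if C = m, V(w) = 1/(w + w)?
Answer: -1068/15695734486345 ≈ -6.8044e-11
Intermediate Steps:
V(w) = 1/(2*w)
m = -15695734486345/1068 (m = (-364798 + (22008 + 214425))*((1/2)/534 + 114489) = (-364798 + 236433)*((1/2)*(1/534) + 114489) = -128365*(1/1068 + 114489) = -128365*122274253/1068 = -15695734486345/1068 ≈ -1.4696e+10)
C = -15695734486345/1068 ≈ -1.4696e+10
1/C = 1/(-15695734486345/1068) = -1068/15695734486345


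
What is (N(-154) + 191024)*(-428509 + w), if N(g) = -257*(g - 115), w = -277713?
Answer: -183728596854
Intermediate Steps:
N(g) = 29555 - 257*g (N(g) = -257*(-115 + g) = 29555 - 257*g)
(N(-154) + 191024)*(-428509 + w) = ((29555 - 257*(-154)) + 191024)*(-428509 - 277713) = ((29555 + 39578) + 191024)*(-706222) = (69133 + 191024)*(-706222) = 260157*(-706222) = -183728596854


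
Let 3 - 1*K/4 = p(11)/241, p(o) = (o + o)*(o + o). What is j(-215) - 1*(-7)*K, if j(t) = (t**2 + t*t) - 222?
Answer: 22233640/241 ≈ 92256.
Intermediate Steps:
p(o) = 4*o**2 (p(o) = (2*o)*(2*o) = 4*o**2)
K = 956/241 (K = 12 - 4*4*11**2/241 = 12 - 4*4*121/241 = 12 - 1936/241 = 956/241 ≈ 3.9668)
j(t) = -222 + 2*t**2 (j(t) = (t**2 + t**2) - 222 = 2*t**2 - 222 = -222 + 2*t**2)
j(-215) - 1*(-7)*K = (-222 + 2*(-215)**2) - 1*(-7)*956/241 = (-222 + 2*46225) - (-7)*956/241 = (-222 + 92450) - 1*(-6692/241) = 92228 + 6692/241 = 22233640/241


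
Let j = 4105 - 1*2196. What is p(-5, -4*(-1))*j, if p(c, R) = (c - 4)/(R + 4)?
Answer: -17181/8 ≈ -2147.6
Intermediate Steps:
p(c, R) = (-4 + c)/(4 + R)
j = 1909 (j = 4105 - 2196 = 1909)
p(-5, -4*(-1))*j = ((-4 - 5)/(4 - 4*(-1)))*1909 = (-9/(4 + 4))*1909 = (-9/8)*1909 = ((⅛)*(-9))*1909 = -9/8*1909 = -17181/8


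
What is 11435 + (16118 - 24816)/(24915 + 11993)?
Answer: 211017141/18454 ≈ 11435.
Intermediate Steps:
11435 + (16118 - 24816)/(24915 + 11993) = 11435 - 8698/36908 = 11435 - 8698*1/36908 = 11435 - 4349/18454 = 211017141/18454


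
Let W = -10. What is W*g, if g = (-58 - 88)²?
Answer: -213160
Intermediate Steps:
g = 21316 (g = (-146)² = 21316)
W*g = -10*21316 = -213160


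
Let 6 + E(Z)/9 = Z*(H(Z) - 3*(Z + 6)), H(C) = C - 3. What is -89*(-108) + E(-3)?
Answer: 9963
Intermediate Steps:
H(C) = -3 + C
E(Z) = -54 + 9*Z*(-21 - 2*Z) (E(Z) = -54 + 9*(Z*((-3 + Z) - 3*(Z + 6))) = -54 + 9*(Z*((-3 + Z) - 3*(6 + Z))) = -54 + 9*(Z*((-3 + Z) + (-18 - 3*Z))) = -54 + 9*(Z*(-21 - 2*Z)) = -54 + 9*Z*(-21 - 2*Z))
-89*(-108) + E(-3) = -89*(-108) + (-54 - 189*(-3) - 18*(-3)**2) = 9612 + (-54 + 567 - 18*9) = 9612 + (-54 + 567 - 162) = 9612 + 351 = 9963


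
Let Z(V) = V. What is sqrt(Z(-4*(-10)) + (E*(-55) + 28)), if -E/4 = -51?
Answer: 4*I*sqrt(697) ≈ 105.6*I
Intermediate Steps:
E = 204 (E = -4*(-51) = 204)
sqrt(Z(-4*(-10)) + (E*(-55) + 28)) = sqrt(-4*(-10) + (204*(-55) + 28)) = sqrt(40 + (-11220 + 28)) = sqrt(40 - 11192) = sqrt(-11152) = 4*I*sqrt(697)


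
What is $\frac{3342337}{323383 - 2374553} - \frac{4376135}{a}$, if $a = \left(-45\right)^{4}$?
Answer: $- \frac{31285334467}{11601488250} \approx -2.6967$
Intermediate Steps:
$a = 4100625$
$\frac{3342337}{323383 - 2374553} - \frac{4376135}{a} = \frac{3342337}{323383 - 2374553} - \frac{4376135}{4100625} = \frac{3342337}{-2051170} - \frac{875227}{820125} = 3342337 \left(- \frac{1}{2051170}\right) - \frac{875227}{820125} = - \frac{115253}{70730} - \frac{875227}{820125} = - \frac{31285334467}{11601488250}$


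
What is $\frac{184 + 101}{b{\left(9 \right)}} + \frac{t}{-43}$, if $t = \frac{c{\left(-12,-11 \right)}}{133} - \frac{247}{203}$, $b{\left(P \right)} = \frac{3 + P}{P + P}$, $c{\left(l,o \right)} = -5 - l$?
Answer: $\frac{141811585}{331702} \approx 427.53$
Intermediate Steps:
$b{\left(P \right)} = \frac{3 + P}{2 P}$
$t = - \frac{4490}{3857}$ ($t = \frac{-5 - -12}{133} - \frac{247}{203} = \left(-5 + 12\right) \frac{1}{133} - \frac{247}{203} = 7 \cdot \frac{1}{133} - \frac{247}{203} = \frac{1}{19} - \frac{247}{203} = - \frac{4490}{3857} \approx -1.1641$)
$\frac{184 + 101}{b{\left(9 \right)}} + \frac{t}{-43} = \frac{184 + 101}{\frac{1}{2} \cdot \frac{1}{9} \left(3 + 9\right)} - \frac{4490}{3857 \left(-43\right)} = \frac{285}{\frac{1}{2} \cdot \frac{1}{9} \cdot 12} - - \frac{4490}{165851} = \frac{285}{\frac{2}{3}} + \frac{4490}{165851} = 285 \cdot \frac{3}{2} + \frac{4490}{165851} = \frac{855}{2} + \frac{4490}{165851} = \frac{141811585}{331702}$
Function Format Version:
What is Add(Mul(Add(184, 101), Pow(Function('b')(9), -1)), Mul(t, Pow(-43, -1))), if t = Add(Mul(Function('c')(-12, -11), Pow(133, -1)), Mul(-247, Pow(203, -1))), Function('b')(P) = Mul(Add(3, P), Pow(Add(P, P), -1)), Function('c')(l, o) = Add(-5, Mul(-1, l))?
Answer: Rational(141811585, 331702) ≈ 427.53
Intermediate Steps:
Function('b')(P) = Mul(Rational(1, 2), Pow(P, -1), Add(3, P)) (Function('b')(P) = Mul(Add(3, P), Pow(Mul(2, P), -1)) = Mul(Add(3, P), Mul(Rational(1, 2), Pow(P, -1))) = Mul(Rational(1, 2), Pow(P, -1), Add(3, P)))
t = Rational(-4490, 3857) (t = Add(Mul(Add(-5, Mul(-1, -12)), Pow(133, -1)), Mul(-247, Pow(203, -1))) = Add(Mul(Add(-5, 12), Rational(1, 133)), Mul(-247, Rational(1, 203))) = Add(Mul(7, Rational(1, 133)), Rational(-247, 203)) = Add(Rational(1, 19), Rational(-247, 203)) = Rational(-4490, 3857) ≈ -1.1641)
Add(Mul(Add(184, 101), Pow(Function('b')(9), -1)), Mul(t, Pow(-43, -1))) = Add(Mul(Add(184, 101), Pow(Mul(Rational(1, 2), Pow(9, -1), Add(3, 9)), -1)), Mul(Rational(-4490, 3857), Pow(-43, -1))) = Add(Mul(285, Pow(Mul(Rational(1, 2), Rational(1, 9), 12), -1)), Mul(Rational(-4490, 3857), Rational(-1, 43))) = Add(Mul(285, Pow(Rational(2, 3), -1)), Rational(4490, 165851)) = Add(Mul(285, Rational(3, 2)), Rational(4490, 165851)) = Add(Rational(855, 2), Rational(4490, 165851)) = Rational(141811585, 331702)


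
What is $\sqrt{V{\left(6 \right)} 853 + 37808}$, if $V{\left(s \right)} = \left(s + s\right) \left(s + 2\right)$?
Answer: $4 \sqrt{7481} \approx 345.97$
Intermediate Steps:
$V{\left(s \right)} = 2 s \left(2 + s\right)$
$\sqrt{V{\left(6 \right)} 853 + 37808} = \sqrt{2 \cdot 6 \left(2 + 6\right) 853 + 37808} = \sqrt{2 \cdot 6 \cdot 8 \cdot 853 + 37808} = \sqrt{96 \cdot 853 + 37808} = \sqrt{81888 + 37808} = \sqrt{119696} = 4 \sqrt{7481}$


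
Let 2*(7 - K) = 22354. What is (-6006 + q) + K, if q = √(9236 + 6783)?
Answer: -17176 + √16019 ≈ -17049.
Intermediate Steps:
K = -11170 (K = 7 - ½*22354 = 7 - 11177 = -11170)
q = √16019 ≈ 126.57
(-6006 + q) + K = (-6006 + √16019) - 11170 = -17176 + √16019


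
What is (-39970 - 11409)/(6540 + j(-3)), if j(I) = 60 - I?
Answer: -51379/6603 ≈ -7.7812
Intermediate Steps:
(-39970 - 11409)/(6540 + j(-3)) = (-39970 - 11409)/(6540 + (60 - 1*(-3))) = -51379/(6540 + (60 + 3)) = -51379/(6540 + 63) = -51379/6603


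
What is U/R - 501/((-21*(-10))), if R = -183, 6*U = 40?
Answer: -93083/38430 ≈ -2.4221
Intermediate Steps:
U = 20/3 (U = (⅙)*40 = 20/3 ≈ 6.6667)
U/R - 501/((-21*(-10))) = (20/3)/(-183) - 501/((-21*(-10))) = (20/3)*(-1/183) - 501/210 = -20/549 - 501*1/210 = -20/549 - 167/70 = -93083/38430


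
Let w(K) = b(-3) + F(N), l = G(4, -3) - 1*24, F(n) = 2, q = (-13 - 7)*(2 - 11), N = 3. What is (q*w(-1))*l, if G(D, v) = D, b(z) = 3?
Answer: -18000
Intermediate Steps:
q = 180 (q = -20*(-9) = 180)
l = -20 (l = 4 - 1*24 = 4 - 24 = -20)
w(K) = 5 (w(K) = 3 + 2 = 5)
(q*w(-1))*l = (180*5)*(-20) = 900*(-20) = -18000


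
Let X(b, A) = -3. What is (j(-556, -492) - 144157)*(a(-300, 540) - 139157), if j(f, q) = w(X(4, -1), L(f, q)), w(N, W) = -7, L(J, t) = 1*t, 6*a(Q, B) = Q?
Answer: 20068637948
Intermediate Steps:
a(Q, B) = Q/6
L(J, t) = t
j(f, q) = -7
(j(-556, -492) - 144157)*(a(-300, 540) - 139157) = (-7 - 144157)*((1/6)*(-300) - 139157) = -144164*(-50 - 139157) = -144164*(-139207) = 20068637948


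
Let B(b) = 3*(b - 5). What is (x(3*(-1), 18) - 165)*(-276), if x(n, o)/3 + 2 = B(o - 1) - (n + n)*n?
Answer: 32292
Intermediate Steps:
B(b) = -15 + 3*b (B(b) = 3*(-5 + b) = -15 + 3*b)
x(n, o) = -60 - 6*n² + 9*o (x(n, o) = -6 + 3*((-15 + 3*(o - 1)) - (n + n)*n) = -6 + 3*((-15 + 3*(-1 + o)) - 2*n*n) = -6 + 3*((-15 + (-3 + 3*o)) - 2*n²) = -6 + 3*((-18 + 3*o) - 2*n²) = -6 + 3*(-18 - 2*n² + 3*o) = -6 + (-54 - 6*n² + 9*o) = -60 - 6*n² + 9*o)
(x(3*(-1), 18) - 165)*(-276) = ((-60 - 6*(3*(-1))² + 9*18) - 165)*(-276) = ((-60 - 6*(-3)² + 162) - 165)*(-276) = ((-60 - 6*9 + 162) - 165)*(-276) = ((-60 - 54 + 162) - 165)*(-276) = (48 - 165)*(-276) = -117*(-276) = 32292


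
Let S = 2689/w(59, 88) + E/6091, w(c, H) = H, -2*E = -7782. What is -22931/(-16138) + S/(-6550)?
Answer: 40118755579817/28329068015600 ≈ 1.4162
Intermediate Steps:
E = 3891 (E = -1/2*(-7782) = 3891)
S = 16721107/536008 (S = 2689/88 + 3891/6091 = 16721107/536008 ≈ 31.196)
-22931/(-16138) + S/(-6550) = -22931/(-16138) + (16721107/536008)/(-6550) = -22931*(-1/16138) + (16721107/536008)*(-1/6550) = 22931/16138 - 16721107/3510852400 = 40118755579817/28329068015600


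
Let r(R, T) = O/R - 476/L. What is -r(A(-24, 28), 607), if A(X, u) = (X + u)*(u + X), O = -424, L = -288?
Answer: 1789/72 ≈ 24.847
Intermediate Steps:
A(X, u) = (X + u)**2 (A(X, u) = (X + u)*(X + u) = (X + u)**2)
r(R, T) = 119/72 - 424/R (r(R, T) = -424/R - 476/(-288) = -424/R - 476*(-1/288) = -424/R + 119/72 = 119/72 - 424/R)
-r(A(-24, 28), 607) = -(119/72 - 424/(-24 + 28)**2) = -(119/72 - 424/(4**2)) = -(119/72 - 424/16) = -(119/72 - 424*1/16) = -(119/72 - 53/2) = -1*(-1789/72) = 1789/72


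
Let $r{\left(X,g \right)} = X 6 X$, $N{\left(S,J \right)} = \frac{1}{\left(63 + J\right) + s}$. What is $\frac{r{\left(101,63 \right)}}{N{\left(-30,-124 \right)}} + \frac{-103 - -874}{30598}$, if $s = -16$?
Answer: $- \frac{144204150705}{30598} \approx -4.7129 \cdot 10^{6}$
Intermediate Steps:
$N{\left(S,J \right)} = \frac{1}{47 + J}$ ($N{\left(S,J \right)} = \frac{1}{\left(63 + J\right) - 16} = \frac{1}{47 + J}$)
$r{\left(X,g \right)} = 6 X^{2}$ ($r{\left(X,g \right)} = 6 X X = 6 X^{2}$)
$\frac{r{\left(101,63 \right)}}{N{\left(-30,-124 \right)}} + \frac{-103 - -874}{30598} = \frac{6 \cdot 101^{2}}{\frac{1}{47 - 124}} + \frac{-103 - -874}{30598} = \frac{6 \cdot 10201}{\frac{1}{-77}} + \left(-103 + 874\right) \frac{1}{30598} = \frac{61206}{- \frac{1}{77}} + 771 \cdot \frac{1}{30598} = 61206 \left(-77\right) + \frac{771}{30598} = -4712862 + \frac{771}{30598} = - \frac{144204150705}{30598}$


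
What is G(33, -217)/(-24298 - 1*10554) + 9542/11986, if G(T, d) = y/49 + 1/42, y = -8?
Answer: 3760479997/4723630968 ≈ 0.79610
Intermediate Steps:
G(T, d) = -41/294 (G(T, d) = -8/49 + 1/42 = -41/294)
G(33, -217)/(-24298 - 1*10554) + 9542/11986 = -41/(294*(-24298 - 1*10554)) + 9542/11986 = -41/(294*(-24298 - 10554)) + 9542*(1/11986) = -41/294/(-34852) + 367/461 = -41/294*(-1/34852) + 367/461 = 41/10246488 + 367/461 = 3760479997/4723630968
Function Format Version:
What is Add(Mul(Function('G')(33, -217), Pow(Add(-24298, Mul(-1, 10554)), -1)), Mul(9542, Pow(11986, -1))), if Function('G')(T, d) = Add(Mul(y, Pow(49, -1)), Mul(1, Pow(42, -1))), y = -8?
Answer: Rational(3760479997, 4723630968) ≈ 0.79610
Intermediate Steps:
Function('G')(T, d) = Rational(-41, 294) (Function('G')(T, d) = Add(Mul(-8, Pow(49, -1)), Mul(1, Pow(42, -1))) = Add(Mul(-8, Rational(1, 49)), Mul(1, Rational(1, 42))) = Add(Rational(-8, 49), Rational(1, 42)) = Rational(-41, 294))
Add(Mul(Function('G')(33, -217), Pow(Add(-24298, Mul(-1, 10554)), -1)), Mul(9542, Pow(11986, -1))) = Add(Mul(Rational(-41, 294), Pow(Add(-24298, Mul(-1, 10554)), -1)), Mul(9542, Pow(11986, -1))) = Add(Mul(Rational(-41, 294), Pow(Add(-24298, -10554), -1)), Mul(9542, Rational(1, 11986))) = Add(Mul(Rational(-41, 294), Pow(-34852, -1)), Rational(367, 461)) = Add(Mul(Rational(-41, 294), Rational(-1, 34852)), Rational(367, 461)) = Add(Rational(41, 10246488), Rational(367, 461)) = Rational(3760479997, 4723630968)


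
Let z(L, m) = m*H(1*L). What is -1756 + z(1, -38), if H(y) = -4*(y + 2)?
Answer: -1300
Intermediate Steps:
H(y) = -8 - 4*y (H(y) = -4*(2 + y) = -8 - 4*y)
z(L, m) = m*(-8 - 4*L)
-1756 + z(1, -38) = -1756 - 4*(-38)*(2 + 1) = -1756 - 4*(-38)*3 = -1756 + 456 = -1300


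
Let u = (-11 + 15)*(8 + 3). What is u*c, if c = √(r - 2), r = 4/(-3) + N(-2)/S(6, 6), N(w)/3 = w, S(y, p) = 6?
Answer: 44*I*√39/3 ≈ 91.593*I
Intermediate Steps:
u = 44 (u = 4*11 = 44)
N(w) = 3*w
r = -7/3 (r = 4/(-3) + (3*(-2))/6 = 4*(-⅓) - 6*⅙ = -4/3 - 1 = -7/3 ≈ -2.3333)
c = I*√39/3 (c = √(-7/3 - 2) = √(-13/3) = I*√39/3 ≈ 2.0817*I)
u*c = 44*(I*√39/3) = 44*I*√39/3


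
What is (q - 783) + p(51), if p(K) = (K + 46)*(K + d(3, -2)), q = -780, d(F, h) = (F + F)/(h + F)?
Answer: 3966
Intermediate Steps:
d(F, h) = 2*F/(F + h) (d(F, h) = (2*F)/(F + h) = 2*F/(F + h))
p(K) = (6 + K)*(46 + K) (p(K) = (K + 46)*(K + 2*3/(3 - 2)) = (46 + K)*(K + 2*3/1) = (46 + K)*(K + 2*3*1) = (46 + K)*(K + 6) = (46 + K)*(6 + K) = (6 + K)*(46 + K))
(q - 783) + p(51) = (-780 - 783) + (276 + 51**2 + 52*51) = -1563 + (276 + 2601 + 2652) = -1563 + 5529 = 3966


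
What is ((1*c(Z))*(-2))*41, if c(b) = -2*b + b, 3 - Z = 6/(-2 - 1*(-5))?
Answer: 82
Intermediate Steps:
Z = 1 (Z = 3 - 6/(-2 - 1*(-5)) = 3 - 6/(-2 + 5) = 3 - 6/3 = 3 - 1*2 = 3 - 2 = 1)
c(b) = -b
((1*c(Z))*(-2))*41 = ((1*(-1*1))*(-2))*41 = ((1*(-1))*(-2))*41 = -1*(-2)*41 = 2*41 = 82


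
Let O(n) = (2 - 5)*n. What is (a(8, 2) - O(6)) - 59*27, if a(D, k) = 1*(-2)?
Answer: -1577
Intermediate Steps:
a(D, k) = -2
O(n) = -3*n
(a(8, 2) - O(6)) - 59*27 = (-2 - (-3)*6) - 59*27 = (-2 - 1*(-18)) - 1593 = (-2 + 18) - 1593 = 16 - 1593 = -1577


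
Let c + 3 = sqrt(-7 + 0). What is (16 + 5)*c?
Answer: -63 + 21*I*sqrt(7) ≈ -63.0 + 55.561*I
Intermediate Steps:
c = -3 + I*sqrt(7) (c = -3 + sqrt(-7 + 0) = -3 + sqrt(-7) = -3 + I*sqrt(7) ≈ -3.0 + 2.6458*I)
(16 + 5)*c = (16 + 5)*(-3 + I*sqrt(7)) = 21*(-3 + I*sqrt(7)) = -63 + 21*I*sqrt(7)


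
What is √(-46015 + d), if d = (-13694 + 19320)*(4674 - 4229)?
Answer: √2457555 ≈ 1567.7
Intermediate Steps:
d = 2503570 (d = 5626*445 = 2503570)
√(-46015 + d) = √(-46015 + 2503570) = √2457555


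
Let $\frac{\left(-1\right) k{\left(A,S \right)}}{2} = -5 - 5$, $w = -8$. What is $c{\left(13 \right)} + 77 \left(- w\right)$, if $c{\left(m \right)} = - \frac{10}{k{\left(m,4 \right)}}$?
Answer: $\frac{1231}{2} \approx 615.5$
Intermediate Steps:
$k{\left(A,S \right)} = 20$ ($k{\left(A,S \right)} = - 2 \left(-5 - 5\right) = \left(-2\right) \left(-10\right) = 20$)
$c{\left(m \right)} = - \frac{1}{2}$ ($c{\left(m \right)} = - \frac{10}{20} = \left(-10\right) \frac{1}{20} = - \frac{1}{2}$)
$c{\left(13 \right)} + 77 \left(- w\right) = - \frac{1}{2} + 77 \left(\left(-1\right) \left(-8\right)\right) = - \frac{1}{2} + 77 \cdot 8 = - \frac{1}{2} + 616 = \frac{1231}{2}$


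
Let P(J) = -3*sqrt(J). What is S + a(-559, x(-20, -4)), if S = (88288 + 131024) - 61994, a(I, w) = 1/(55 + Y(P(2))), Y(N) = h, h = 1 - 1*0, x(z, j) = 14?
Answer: 8809809/56 ≈ 1.5732e+5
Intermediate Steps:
h = 1 (h = 1 + 0 = 1)
Y(N) = 1
a(I, w) = 1/56 (a(I, w) = 1/(55 + 1) = 1/56)
S = 157318 (S = 219312 - 61994 = 157318)
S + a(-559, x(-20, -4)) = 157318 + 1/56 = 8809809/56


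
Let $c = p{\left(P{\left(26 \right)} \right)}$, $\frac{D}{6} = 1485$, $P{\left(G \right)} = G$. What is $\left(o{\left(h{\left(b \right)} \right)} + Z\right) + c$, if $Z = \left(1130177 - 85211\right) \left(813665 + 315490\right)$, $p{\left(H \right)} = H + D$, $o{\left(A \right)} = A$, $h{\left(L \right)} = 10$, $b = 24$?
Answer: $1179928592676$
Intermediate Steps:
$D = 8910$ ($D = 6 \cdot 1485 = 8910$)
$p{\left(H \right)} = 8910 + H$ ($p{\left(H \right)} = H + 8910 = 8910 + H$)
$c = 8936$ ($c = 8910 + 26 = 8936$)
$Z = 1179928583730$ ($Z = 1044966 \cdot 1129155 = 1179928583730$)
$\left(o{\left(h{\left(b \right)} \right)} + Z\right) + c = \left(10 + 1179928583730\right) + 8936 = 1179928583740 + 8936 = 1179928592676$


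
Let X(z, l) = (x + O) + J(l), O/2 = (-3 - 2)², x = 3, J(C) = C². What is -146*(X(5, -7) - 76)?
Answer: -3796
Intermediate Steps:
O = 50 (O = 2*(-3 - 2)² = 2*(-5)² = 2*25 = 50)
X(z, l) = 53 + l² (X(z, l) = (3 + 50) + l² = 53 + l²)
-146*(X(5, -7) - 76) = -146*((53 + (-7)²) - 76) = -146*((53 + 49) - 76) = -146*(102 - 76) = -146*26 = -3796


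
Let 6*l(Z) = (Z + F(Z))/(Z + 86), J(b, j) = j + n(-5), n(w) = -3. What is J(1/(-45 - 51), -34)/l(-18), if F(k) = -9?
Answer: 5032/9 ≈ 559.11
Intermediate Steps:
J(b, j) = -3 + j (J(b, j) = j - 3 = -3 + j)
l(Z) = (-9 + Z)/(6*(86 + Z)) (l(Z) = ((Z - 9)/(Z + 86))/6 = ((-9 + Z)/(86 + Z))/6 = (-9 + Z)/(6*(86 + Z)))
J(1/(-45 - 51), -34)/l(-18) = (-3 - 34)/(((-9 - 18)/(6*(86 - 18)))) = -37/((⅙)*(-27)/68) = -37/((⅙)*(1/68)*(-27)) = -37/(-9/136) = -37*(-136/9) = 5032/9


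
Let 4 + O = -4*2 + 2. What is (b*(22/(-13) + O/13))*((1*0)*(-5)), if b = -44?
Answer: 0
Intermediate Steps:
O = -10 (O = -4 + (-4*2 + 2) = -4 + (-8 + 2) = -4 - 6 = -10)
(b*(22/(-13) + O/13))*((1*0)*(-5)) = (-44*(22/(-13) - 10/13))*((1*0)*(-5)) = (-44*(22*(-1/13) - 10*1/13))*(0*(-5)) = -44*(-22/13 - 10/13)*0 = -44*(-32/13)*0 = (1408/13)*0 = 0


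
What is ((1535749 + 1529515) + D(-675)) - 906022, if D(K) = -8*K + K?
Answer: 2163967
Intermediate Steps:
D(K) = -7*K
((1535749 + 1529515) + D(-675)) - 906022 = ((1535749 + 1529515) - 7*(-675)) - 906022 = (3065264 + 4725) - 906022 = 3069989 - 906022 = 2163967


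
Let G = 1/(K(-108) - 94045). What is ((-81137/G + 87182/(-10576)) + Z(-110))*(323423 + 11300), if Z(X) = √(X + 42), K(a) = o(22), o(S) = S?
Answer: 13502993272680044531/5288 + 669446*I*√17 ≈ 2.5535e+15 + 2.7602e+6*I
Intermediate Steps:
K(a) = 22
Z(X) = √(42 + X)
G = -1/94023 (G = 1/(22 - 94045) = 1/(-94023) = -1/94023 ≈ -1.0636e-5)
((-81137/G + 87182/(-10576)) + Z(-110))*(323423 + 11300) = ((-81137/(-1/94023) + 87182/(-10576)) + √(42 - 110))*(323423 + 11300) = ((-81137*(-94023) + 87182*(-1/10576)) + √(-68))*334723 = ((7628744151 - 43591/5288) + 2*I*√17)*334723 = (40340799026897/5288 + 2*I*√17)*334723 = 13502993272680044531/5288 + 669446*I*√17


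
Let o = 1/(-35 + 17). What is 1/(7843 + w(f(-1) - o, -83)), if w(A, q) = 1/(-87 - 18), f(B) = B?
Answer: 105/823514 ≈ 0.00012750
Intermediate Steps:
o = -1/18 (o = 1/(-18) = -1/18 ≈ -0.055556)
w(A, q) = -1/105 (w(A, q) = 1/(-105) = -1/105)
1/(7843 + w(f(-1) - o, -83)) = 1/(7843 - 1/105) = 1/(823514/105) = 105/823514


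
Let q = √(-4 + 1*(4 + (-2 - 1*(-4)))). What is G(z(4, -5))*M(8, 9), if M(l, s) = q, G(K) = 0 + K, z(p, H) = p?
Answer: 4*√2 ≈ 5.6569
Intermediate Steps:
G(K) = K
q = √2 (q = √(-4 + 1*(4 + (-2 + 4))) = √(-4 + 1*(4 + 2)) = √(-4 + 1*6) = √(-4 + 6) = √2 ≈ 1.4142)
M(l, s) = √2
G(z(4, -5))*M(8, 9) = 4*√2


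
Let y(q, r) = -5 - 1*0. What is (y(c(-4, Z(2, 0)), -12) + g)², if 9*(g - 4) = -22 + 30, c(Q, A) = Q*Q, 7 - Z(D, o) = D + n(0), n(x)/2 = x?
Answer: 1/81 ≈ 0.012346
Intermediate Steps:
n(x) = 2*x
Z(D, o) = 7 - D (Z(D, o) = 7 - (D + 2*0) = 7 - (D + 0) = 7 - D)
c(Q, A) = Q²
y(q, r) = -5 (y(q, r) = -5 + 0 = -5)
g = 44/9 (g = 4 + (-22 + 30)/9 = 4 + (⅑)*8 = 4 + 8/9 = 44/9 ≈ 4.8889)
(y(c(-4, Z(2, 0)), -12) + g)² = (-5 + 44/9)² = (-⅑)² = 1/81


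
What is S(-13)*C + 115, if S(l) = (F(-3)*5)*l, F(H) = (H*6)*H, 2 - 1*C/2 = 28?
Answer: 182635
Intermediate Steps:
C = -52 (C = 4 - 2*28 = 4 - 56 = -52)
F(H) = 6*H**2 (F(H) = (6*H)*H = 6*H**2)
S(l) = 270*l (S(l) = ((6*(-3)**2)*5)*l = ((6*9)*5)*l = (54*5)*l = 270*l)
S(-13)*C + 115 = (270*(-13))*(-52) + 115 = -3510*(-52) + 115 = 182520 + 115 = 182635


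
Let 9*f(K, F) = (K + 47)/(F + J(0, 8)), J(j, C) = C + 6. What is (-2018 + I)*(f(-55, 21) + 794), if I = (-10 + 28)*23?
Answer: -401163608/315 ≈ -1.2735e+6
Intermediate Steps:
J(j, C) = 6 + C
f(K, F) = (47 + K)/(9*(14 + F)) (f(K, F) = ((K + 47)/(F + (6 + 8)))/9 = ((47 + K)/(F + 14))/9 = ((47 + K)/(14 + F))/9 = (47 + K)/(9*(14 + F)))
I = 414 (I = 18*23 = 414)
(-2018 + I)*(f(-55, 21) + 794) = (-2018 + 414)*((47 - 55)/(9*(14 + 21)) + 794) = -1604*((⅑)*(-8)/35 + 794) = -1604*((⅑)*(1/35)*(-8) + 794) = -1604*(-8/315 + 794) = -1604*250102/315 = -401163608/315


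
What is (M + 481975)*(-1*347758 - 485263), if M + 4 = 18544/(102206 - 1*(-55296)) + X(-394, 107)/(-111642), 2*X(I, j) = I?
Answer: -57866979709984733533/144129822 ≈ -4.0149e+11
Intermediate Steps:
X(I, j) = I/2
M = -559295377/144129822 (M = -4 + (18544/(102206 - 1*(-55296)) + ((1/2)*(-394))/(-111642)) = -4 + (18544/(102206 + 55296) - 197*(-1/111642)) = -4 + (18544/157502 + 197/111642) = -4 + (18544*(1/157502) + 197/111642) = -4 + (152/1291 + 197/111642) = -4 + 17223911/144129822 = -559295377/144129822 ≈ -3.8805)
(M + 481975)*(-1*347758 - 485263) = (-559295377/144129822 + 481975)*(-1*347758 - 485263) = 69466411663073*(-347758 - 485263)/144129822 = (69466411663073/144129822)*(-833021) = -57866979709984733533/144129822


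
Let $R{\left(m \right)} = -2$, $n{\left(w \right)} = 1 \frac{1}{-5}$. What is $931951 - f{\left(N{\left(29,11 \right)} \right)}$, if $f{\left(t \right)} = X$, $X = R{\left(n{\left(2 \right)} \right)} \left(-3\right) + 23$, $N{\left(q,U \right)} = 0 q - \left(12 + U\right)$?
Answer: $931922$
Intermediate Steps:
$n{\left(w \right)} = - \frac{1}{5}$ ($n{\left(w \right)} = 1 \left(- \frac{1}{5}\right) = - \frac{1}{5}$)
$N{\left(q,U \right)} = -12 - U$ ($N{\left(q,U \right)} = 0 - \left(12 + U\right) = -12 - U$)
$X = 29$ ($X = \left(-2\right) \left(-3\right) + 23 = 6 + 23 = 29$)
$f{\left(t \right)} = 29$
$931951 - f{\left(N{\left(29,11 \right)} \right)} = 931951 - 29 = 931922$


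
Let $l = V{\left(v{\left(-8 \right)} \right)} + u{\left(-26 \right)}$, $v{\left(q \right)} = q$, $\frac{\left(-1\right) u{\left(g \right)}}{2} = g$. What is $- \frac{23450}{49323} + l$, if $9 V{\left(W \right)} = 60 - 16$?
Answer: $\frac{8347442}{147969} \approx 56.413$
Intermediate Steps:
$u{\left(g \right)} = - 2 g$
$V{\left(W \right)} = \frac{44}{9}$ ($V{\left(W \right)} = \frac{60 - 16}{9} = \frac{1}{9} \cdot 44 = \frac{44}{9}$)
$l = \frac{512}{9}$ ($l = \frac{44}{9} - -52 = \frac{44}{9} + 52 = \frac{512}{9} \approx 56.889$)
$- \frac{23450}{49323} + l = - \frac{23450}{49323} + \frac{512}{9} = \frac{8347442}{147969}$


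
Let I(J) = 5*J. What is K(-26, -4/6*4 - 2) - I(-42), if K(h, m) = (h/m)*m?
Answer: 184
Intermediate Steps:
K(h, m) = h
K(-26, -4/6*4 - 2) - I(-42) = -26 - 5*(-42) = -26 - 1*(-210) = -26 + 210 = 184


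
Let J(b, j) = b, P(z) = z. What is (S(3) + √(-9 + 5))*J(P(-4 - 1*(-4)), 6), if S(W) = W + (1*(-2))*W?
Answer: 0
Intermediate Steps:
S(W) = -W (S(W) = W - 2*W = -W)
(S(3) + √(-9 + 5))*J(P(-4 - 1*(-4)), 6) = (-1*3 + √(-9 + 5))*(-4 - 1*(-4)) = (-3 + √(-4))*(-4 + 4) = (-3 + 2*I)*0 = 0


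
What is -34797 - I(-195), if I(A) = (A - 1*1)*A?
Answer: -73017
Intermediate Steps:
I(A) = A*(-1 + A) (I(A) = (A - 1)*A = (-1 + A)*A = A*(-1 + A))
-34797 - I(-195) = -34797 - (-195)*(-1 - 195) = -34797 - (-195)*(-196) = -34797 - 1*38220 = -34797 - 38220 = -73017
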